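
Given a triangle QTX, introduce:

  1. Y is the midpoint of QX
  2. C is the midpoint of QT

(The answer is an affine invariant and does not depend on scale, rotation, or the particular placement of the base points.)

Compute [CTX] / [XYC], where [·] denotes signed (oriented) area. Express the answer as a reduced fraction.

Choose coordinates Q = (0, 0), T = (1, 0), X = (0, 1).
1. Y is the midpoint of QX ⇒ Y = (0, 1/2)
2. C is the midpoint of QT ⇒ C = (1/2, 0)
2·[CTX] = 1/2, 2·[XYC] = 1/4
[CTX]:[XYC] = 1/2:1/4 = 2

[CTX]:[XYC] = 2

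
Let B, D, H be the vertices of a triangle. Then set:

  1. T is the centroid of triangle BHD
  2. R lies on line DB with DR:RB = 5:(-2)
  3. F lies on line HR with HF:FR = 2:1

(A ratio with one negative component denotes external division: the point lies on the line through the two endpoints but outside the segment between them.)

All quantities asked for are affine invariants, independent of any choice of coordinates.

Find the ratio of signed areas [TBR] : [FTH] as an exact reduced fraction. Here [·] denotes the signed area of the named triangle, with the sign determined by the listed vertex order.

[TBR]:[FTH] = -3/7

Set B = (0, 0), D = (1, 0), H = (0, 1); any affine frame gives the same invariant.
1. T is the centroid of triangle BHD ⇒ T = (1/3, 1/3)
2. R lies on line DB with DR:RB = 5:(-2) ⇒ R = (-2/3, 0)
3. F lies on line HR with HF:FR = 2:1 ⇒ F = (-4/9, 1/3)
2·[TBR] = -2/9, 2·[FTH] = 14/27
[TBR]:[FTH] = -2/9:14/27 = -3/7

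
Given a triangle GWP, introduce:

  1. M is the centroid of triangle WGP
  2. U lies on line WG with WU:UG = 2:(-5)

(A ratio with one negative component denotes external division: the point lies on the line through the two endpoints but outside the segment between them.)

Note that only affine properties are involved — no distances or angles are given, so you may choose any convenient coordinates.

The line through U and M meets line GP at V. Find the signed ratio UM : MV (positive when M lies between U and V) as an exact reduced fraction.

UM:MV = 4

Work in coordinates with G = (0, 0), W = (1, 0), P = (0, 1).
1. M is the centroid of triangle WGP ⇒ M = (1/3, 1/3)
2. U lies on line WG with WU:UG = 2:(-5) ⇒ U = (5/3, 0)
line UM meets GP at V = (0, 5/12)
M = U + t·(V−U) with t = 4/5, so UM:MV = 4/5:1/5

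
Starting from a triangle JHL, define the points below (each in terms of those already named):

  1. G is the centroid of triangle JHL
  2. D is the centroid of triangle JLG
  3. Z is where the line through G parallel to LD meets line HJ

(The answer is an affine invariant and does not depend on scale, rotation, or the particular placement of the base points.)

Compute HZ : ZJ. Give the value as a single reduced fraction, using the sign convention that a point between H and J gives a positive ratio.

Set J = (0, 0), H = (1, 0), L = (0, 1); any affine frame gives the same invariant.
1. G is the centroid of triangle JHL ⇒ G = (1/3, 1/3)
2. D is the centroid of triangle JLG ⇒ D = (1/9, 4/9)
3. Z is where the line through G parallel to LD meets line HJ ⇒ Z = (2/5, 0)
Z = H + t·(J−H) with t = 3/5, so HZ:ZJ = t:(1−t) = 3/5:2/5

HZ:ZJ = 3/2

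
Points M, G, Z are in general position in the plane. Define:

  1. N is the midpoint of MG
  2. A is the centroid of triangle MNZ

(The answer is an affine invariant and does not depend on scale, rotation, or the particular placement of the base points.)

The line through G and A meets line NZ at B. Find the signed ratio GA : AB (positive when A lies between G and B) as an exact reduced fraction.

GA:AB = -4

Assign M = (0, 0), G = (1, 0), Z = (0, 1) — the answer is frame-independent, so this choice is without loss of generality.
1. N is the midpoint of MG ⇒ N = (1/2, 0)
2. A is the centroid of triangle MNZ ⇒ A = (1/6, 1/3)
line GA meets NZ at B = (3/8, 1/4)
A = G + t·(B−G) with t = 4/3, so GA:AB = 4/3:-1/3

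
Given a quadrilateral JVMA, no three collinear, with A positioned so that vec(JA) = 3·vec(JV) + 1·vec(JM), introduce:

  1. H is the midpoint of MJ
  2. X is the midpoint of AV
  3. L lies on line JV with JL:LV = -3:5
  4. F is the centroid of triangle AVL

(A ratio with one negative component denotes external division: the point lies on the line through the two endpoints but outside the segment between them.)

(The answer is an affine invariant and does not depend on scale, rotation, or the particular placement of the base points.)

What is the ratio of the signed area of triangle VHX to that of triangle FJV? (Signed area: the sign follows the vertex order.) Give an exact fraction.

[VHX]:[FJV] = -3

Work in coordinates with J = (0, 0), V = (1, 0), M = (0, 1), A = (3, 1).
1. H is the midpoint of MJ ⇒ H = (0, 1/2)
2. X is the midpoint of AV ⇒ X = (2, 1/2)
3. L lies on line JV with JL:LV = -3:5 ⇒ L = (-3/2, 0)
4. F is the centroid of triangle AVL ⇒ F = (5/6, 1/3)
2·[VHX] = -1, 2·[FJV] = 1/3
[VHX]:[FJV] = -1:1/3 = -3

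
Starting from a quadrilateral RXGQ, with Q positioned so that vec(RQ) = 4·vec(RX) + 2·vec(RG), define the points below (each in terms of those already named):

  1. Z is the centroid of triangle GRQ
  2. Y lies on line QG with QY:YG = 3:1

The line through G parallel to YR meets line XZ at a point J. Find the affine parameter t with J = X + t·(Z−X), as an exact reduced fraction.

Work in coordinates with R = (0, 0), X = (1, 0), G = (0, 1), Q = (4, 2).
1. Z is the centroid of triangle GRQ ⇒ Z = (4/3, 1)
2. Y lies on line QG with QY:YG = 3:1 ⇒ Y = (1, 5/4)
through G parallel to YR: direction (-1, -5/4); meets XZ at J = (16/7, 27/7)
J = X + t·(Z−X) with t = 27/7

t = 27/7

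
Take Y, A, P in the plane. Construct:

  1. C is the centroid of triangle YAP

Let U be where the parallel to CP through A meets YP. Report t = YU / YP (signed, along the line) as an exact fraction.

t = 2

Assign Y = (0, 0), A = (1, 0), P = (0, 1) — the answer is frame-independent, so this choice is without loss of generality.
1. C is the centroid of triangle YAP ⇒ C = (1/3, 1/3)
through A parallel to CP: direction (-1/3, 2/3); meets YP at U = (0, 2)
U = Y + t·(P−Y) with t = 2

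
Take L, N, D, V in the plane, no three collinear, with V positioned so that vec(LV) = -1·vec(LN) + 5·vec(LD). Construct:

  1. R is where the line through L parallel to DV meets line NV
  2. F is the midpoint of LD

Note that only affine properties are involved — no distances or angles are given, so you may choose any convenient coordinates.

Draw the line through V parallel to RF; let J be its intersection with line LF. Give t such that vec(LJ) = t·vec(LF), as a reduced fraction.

Assign L = (0, 0), N = (1, 0), D = (0, 1), V = (-1, 5) — the answer is frame-independent, so this choice is without loss of generality.
1. R is where the line through L parallel to DV meets line NV ⇒ R = (-5/3, 20/3)
2. F is the midpoint of LD ⇒ F = (0, 1/2)
through V parallel to RF: direction (5/3, -37/6); meets LF at J = (0, 13/10)
J = L + t·(F−L) with t = 13/5

t = 13/5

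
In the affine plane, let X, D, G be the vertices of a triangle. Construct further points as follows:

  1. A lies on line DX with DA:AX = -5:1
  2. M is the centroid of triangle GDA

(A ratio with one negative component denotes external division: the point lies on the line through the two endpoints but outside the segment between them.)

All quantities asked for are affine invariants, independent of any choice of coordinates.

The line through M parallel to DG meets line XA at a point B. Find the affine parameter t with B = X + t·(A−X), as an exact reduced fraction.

t = -7/3

Choose coordinates X = (0, 0), D = (1, 0), G = (0, 1).
1. A lies on line DX with DA:AX = -5:1 ⇒ A = (-1/4, 0)
2. M is the centroid of triangle GDA ⇒ M = (1/4, 1/3)
through M parallel to DG: direction (-1, 1); meets XA at B = (7/12, 0)
B = X + t·(A−X) with t = -7/3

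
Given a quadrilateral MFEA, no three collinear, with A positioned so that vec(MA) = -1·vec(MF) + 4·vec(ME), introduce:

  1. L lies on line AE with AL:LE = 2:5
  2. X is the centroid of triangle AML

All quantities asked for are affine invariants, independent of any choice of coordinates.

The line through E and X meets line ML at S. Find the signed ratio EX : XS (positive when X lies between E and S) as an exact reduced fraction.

Set M = (0, 0), F = (1, 0), E = (0, 1), A = (-1, 4); any affine frame gives the same invariant.
1. L lies on line AE with AL:LE = 2:5 ⇒ L = (-5/7, 22/7)
2. X is the centroid of triangle AML ⇒ X = (-4/7, 50/21)
line EX meets ML at S = (-60/119, 264/119)
X = E + t·(S−E) with t = 17/15, so EX:XS = 17/15:-2/15

EX:XS = -17/2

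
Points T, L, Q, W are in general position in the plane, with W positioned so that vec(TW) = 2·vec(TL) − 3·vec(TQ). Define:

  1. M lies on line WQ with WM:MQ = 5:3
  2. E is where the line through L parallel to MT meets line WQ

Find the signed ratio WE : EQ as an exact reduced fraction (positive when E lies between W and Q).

Assign T = (0, 0), L = (1, 0), Q = (0, 1), W = (2, -3) — the answer is frame-independent, so this choice is without loss of generality.
1. M lies on line WQ with WM:MQ = 5:3 ⇒ M = (3/4, -1/2)
2. E is where the line through L parallel to MT meets line WQ ⇒ E = (1/4, 1/2)
E = W + t·(Q−W) with t = 7/8, so WE:EQ = t:(1−t) = 7/8:1/8

WE:EQ = 7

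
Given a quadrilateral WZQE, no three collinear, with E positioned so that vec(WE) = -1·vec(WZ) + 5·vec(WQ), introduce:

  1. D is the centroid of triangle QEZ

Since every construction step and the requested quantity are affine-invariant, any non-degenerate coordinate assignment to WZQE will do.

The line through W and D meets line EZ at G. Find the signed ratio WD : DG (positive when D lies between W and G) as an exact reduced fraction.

WD:DG = 4

Choose coordinates W = (0, 0), Z = (1, 0), Q = (0, 1), E = (-1, 5).
1. D is the centroid of triangle QEZ ⇒ D = (0, 2)
line WD meets EZ at G = (0, 5/2)
D = W + t·(G−W) with t = 4/5, so WD:DG = 4/5:1/5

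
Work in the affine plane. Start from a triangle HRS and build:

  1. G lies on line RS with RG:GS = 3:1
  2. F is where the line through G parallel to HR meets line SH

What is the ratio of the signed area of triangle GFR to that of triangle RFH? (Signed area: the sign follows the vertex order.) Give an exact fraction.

Work in coordinates with H = (0, 0), R = (1, 0), S = (0, 1).
1. G lies on line RS with RG:GS = 3:1 ⇒ G = (1/4, 3/4)
2. F is where the line through G parallel to HR meets line SH ⇒ F = (0, 3/4)
2·[GFR] = 3/16, 2·[RFH] = 3/4
[GFR]:[RFH] = 3/16:3/4 = 1/4

[GFR]:[RFH] = 1/4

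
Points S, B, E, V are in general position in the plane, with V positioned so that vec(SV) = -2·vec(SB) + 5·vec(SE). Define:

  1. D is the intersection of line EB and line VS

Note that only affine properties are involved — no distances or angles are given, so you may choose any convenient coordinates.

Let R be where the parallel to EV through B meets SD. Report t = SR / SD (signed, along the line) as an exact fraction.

Set S = (0, 0), B = (1, 0), E = (0, 1), V = (-2, 5); any affine frame gives the same invariant.
1. D is the intersection of line EB and line VS ⇒ D = (-2/3, 5/3)
through B parallel to EV: direction (-2, 4); meets SD at R = (-4, 10)
R = S + t·(D−S) with t = 6

t = 6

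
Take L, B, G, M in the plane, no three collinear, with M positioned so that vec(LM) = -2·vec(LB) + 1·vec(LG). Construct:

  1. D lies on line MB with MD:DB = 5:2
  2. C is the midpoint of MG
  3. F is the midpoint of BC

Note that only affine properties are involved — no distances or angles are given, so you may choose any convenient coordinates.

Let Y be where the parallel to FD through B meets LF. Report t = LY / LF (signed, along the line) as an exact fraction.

Choose coordinates L = (0, 0), B = (1, 0), G = (0, 1), M = (-2, 1).
1. D lies on line MB with MD:DB = 5:2 ⇒ D = (1/7, 2/7)
2. C is the midpoint of MG ⇒ C = (-1, 1)
3. F is the midpoint of BC ⇒ F = (0, 1/2)
through B parallel to FD: direction (1/7, -3/14); meets LF at Y = (0, 3/2)
Y = L + t·(F−L) with t = 3

t = 3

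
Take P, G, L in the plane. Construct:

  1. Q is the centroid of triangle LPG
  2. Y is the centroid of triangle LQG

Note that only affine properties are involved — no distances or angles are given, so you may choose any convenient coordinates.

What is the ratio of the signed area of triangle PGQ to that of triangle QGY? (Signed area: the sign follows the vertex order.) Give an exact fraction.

[PGQ]:[QGY] = 3

Set P = (0, 0), G = (1, 0), L = (0, 1); any affine frame gives the same invariant.
1. Q is the centroid of triangle LPG ⇒ Q = (1/3, 1/3)
2. Y is the centroid of triangle LQG ⇒ Y = (4/9, 4/9)
2·[PGQ] = 1/3, 2·[QGY] = 1/9
[PGQ]:[QGY] = 1/3:1/9 = 3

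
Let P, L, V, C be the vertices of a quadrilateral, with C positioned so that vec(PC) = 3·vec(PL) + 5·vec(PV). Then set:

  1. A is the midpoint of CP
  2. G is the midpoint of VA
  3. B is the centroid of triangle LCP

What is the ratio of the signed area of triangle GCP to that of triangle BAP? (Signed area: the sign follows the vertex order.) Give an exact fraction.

Assign P = (0, 0), L = (1, 0), V = (0, 1), C = (3, 5) — the answer is frame-independent, so this choice is without loss of generality.
1. A is the midpoint of CP ⇒ A = (3/2, 5/2)
2. G is the midpoint of VA ⇒ G = (3/4, 7/4)
3. B is the centroid of triangle LCP ⇒ B = (4/3, 5/3)
2·[GCP] = -3/2, 2·[BAP] = 5/6
[GCP]:[BAP] = -3/2:5/6 = -9/5

[GCP]:[BAP] = -9/5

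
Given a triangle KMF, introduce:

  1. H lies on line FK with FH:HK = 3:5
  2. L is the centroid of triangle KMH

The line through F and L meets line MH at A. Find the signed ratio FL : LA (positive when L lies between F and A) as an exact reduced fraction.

Assign K = (0, 0), M = (1, 0), F = (0, 1) — the answer is frame-independent, so this choice is without loss of generality.
1. H lies on line FK with FH:HK = 3:5 ⇒ H = (0, 5/8)
2. L is the centroid of triangle KMH ⇒ L = (1/3, 5/24)
line FL meets MH at A = (3/14, 55/112)
L = F + t·(A−F) with t = 14/9, so FL:LA = 14/9:-5/9

FL:LA = -14/5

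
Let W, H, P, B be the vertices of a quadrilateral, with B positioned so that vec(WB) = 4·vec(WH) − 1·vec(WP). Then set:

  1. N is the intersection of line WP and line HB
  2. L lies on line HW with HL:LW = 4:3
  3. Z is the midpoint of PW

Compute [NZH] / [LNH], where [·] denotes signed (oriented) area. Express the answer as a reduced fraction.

Assign W = (0, 0), H = (1, 0), P = (0, 1), B = (4, -1) — the answer is frame-independent, so this choice is without loss of generality.
1. N is the intersection of line WP and line HB ⇒ N = (0, 1/3)
2. L lies on line HW with HL:LW = 4:3 ⇒ L = (3/7, 0)
3. Z is the midpoint of PW ⇒ Z = (0, 1/2)
2·[NZH] = -1/6, 2·[LNH] = -4/21
[NZH]:[LNH] = -1/6:-4/21 = 7/8

[NZH]:[LNH] = 7/8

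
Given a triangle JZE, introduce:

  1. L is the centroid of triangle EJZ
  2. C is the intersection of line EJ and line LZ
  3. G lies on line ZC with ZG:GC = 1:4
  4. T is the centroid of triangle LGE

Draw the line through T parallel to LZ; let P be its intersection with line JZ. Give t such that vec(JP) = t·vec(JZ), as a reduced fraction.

t = 4/3

Set J = (0, 0), Z = (1, 0), E = (0, 1); any affine frame gives the same invariant.
1. L is the centroid of triangle EJZ ⇒ L = (1/3, 1/3)
2. C is the intersection of line EJ and line LZ ⇒ C = (0, 1/2)
3. G lies on line ZC with ZG:GC = 1:4 ⇒ G = (4/5, 1/10)
4. T is the centroid of triangle LGE ⇒ T = (17/45, 43/90)
through T parallel to LZ: direction (2/3, -1/3); meets JZ at P = (4/3, 0)
P = J + t·(Z−J) with t = 4/3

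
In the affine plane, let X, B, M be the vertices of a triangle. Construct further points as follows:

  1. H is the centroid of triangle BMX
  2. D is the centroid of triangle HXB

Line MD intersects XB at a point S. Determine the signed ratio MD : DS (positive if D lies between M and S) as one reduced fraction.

MD:DS = 8

Assign X = (0, 0), B = (1, 0), M = (0, 1) — the answer is frame-independent, so this choice is without loss of generality.
1. H is the centroid of triangle BMX ⇒ H = (1/3, 1/3)
2. D is the centroid of triangle HXB ⇒ D = (4/9, 1/9)
line MD meets XB at S = (1/2, 0)
D = M + t·(S−M) with t = 8/9, so MD:DS = 8/9:1/9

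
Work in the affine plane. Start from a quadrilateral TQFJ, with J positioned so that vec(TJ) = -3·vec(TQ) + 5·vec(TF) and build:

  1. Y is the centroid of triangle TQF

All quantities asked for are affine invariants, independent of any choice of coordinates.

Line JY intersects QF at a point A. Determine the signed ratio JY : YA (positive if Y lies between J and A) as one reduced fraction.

JY:YA = -4

Work in coordinates with T = (0, 0), Q = (1, 0), F = (0, 1), J = (-3, 5).
1. Y is the centroid of triangle TQF ⇒ Y = (1/3, 1/3)
line JY meets QF at A = (-1/2, 3/2)
Y = J + t·(A−J) with t = 4/3, so JY:YA = 4/3:-1/3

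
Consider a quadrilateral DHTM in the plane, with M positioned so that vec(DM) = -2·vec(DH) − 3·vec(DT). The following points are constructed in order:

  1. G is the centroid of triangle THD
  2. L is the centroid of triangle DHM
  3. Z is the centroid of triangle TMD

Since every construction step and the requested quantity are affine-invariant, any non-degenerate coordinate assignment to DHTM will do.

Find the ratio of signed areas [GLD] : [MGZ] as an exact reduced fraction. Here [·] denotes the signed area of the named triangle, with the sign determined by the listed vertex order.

Work in coordinates with D = (0, 0), H = (1, 0), T = (0, 1), M = (-2, -3).
1. G is the centroid of triangle THD ⇒ G = (1/3, 1/3)
2. L is the centroid of triangle DHM ⇒ L = (-1/3, -1)
3. Z is the centroid of triangle TMD ⇒ Z = (-2/3, -2/3)
2·[GLD] = -2/9, 2·[MGZ] = 1
[GLD]:[MGZ] = -2/9:1 = -2/9

[GLD]:[MGZ] = -2/9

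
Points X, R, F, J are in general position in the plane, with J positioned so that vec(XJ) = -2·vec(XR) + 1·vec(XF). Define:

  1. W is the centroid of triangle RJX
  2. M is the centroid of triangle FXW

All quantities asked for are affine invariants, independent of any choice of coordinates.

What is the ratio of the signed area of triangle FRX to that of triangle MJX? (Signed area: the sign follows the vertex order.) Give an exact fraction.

[FRX]:[MJX] = -9/7

Work in coordinates with X = (0, 0), R = (1, 0), F = (0, 1), J = (-2, 1).
1. W is the centroid of triangle RJX ⇒ W = (-1/3, 1/3)
2. M is the centroid of triangle FXW ⇒ M = (-1/9, 4/9)
2·[FRX] = -1, 2·[MJX] = 7/9
[FRX]:[MJX] = -1:7/9 = -9/7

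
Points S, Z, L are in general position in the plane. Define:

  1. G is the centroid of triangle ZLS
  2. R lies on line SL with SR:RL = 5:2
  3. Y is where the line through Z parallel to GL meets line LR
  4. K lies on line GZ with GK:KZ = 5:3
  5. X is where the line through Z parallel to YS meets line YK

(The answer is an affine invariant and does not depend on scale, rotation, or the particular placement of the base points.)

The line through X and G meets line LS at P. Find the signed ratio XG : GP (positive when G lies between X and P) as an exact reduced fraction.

Set S = (0, 0), Z = (1, 0), L = (0, 1); any affine frame gives the same invariant.
1. G is the centroid of triangle ZLS ⇒ G = (1/3, 1/3)
2. R lies on line SL with SR:RL = 5:2 ⇒ R = (0, 5/7)
3. Y is where the line through Z parallel to GL meets line LR ⇒ Y = (0, 2)
4. K lies on line GZ with GK:KZ = 5:3 ⇒ K = (3/4, 1/8)
5. X is where the line through Z parallel to YS meets line YK ⇒ X = (1, -1/2)
line XG meets LS at P = (0, 3/4)
G = X + t·(P−X) with t = 2/3, so XG:GP = 2/3:1/3

XG:GP = 2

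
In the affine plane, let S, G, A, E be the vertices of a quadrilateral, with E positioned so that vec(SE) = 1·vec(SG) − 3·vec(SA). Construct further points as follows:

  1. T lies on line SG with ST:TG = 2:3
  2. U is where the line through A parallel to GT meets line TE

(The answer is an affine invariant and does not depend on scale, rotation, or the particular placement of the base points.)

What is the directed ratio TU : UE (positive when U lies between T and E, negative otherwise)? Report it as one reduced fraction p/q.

Choose coordinates S = (0, 0), G = (1, 0), A = (0, 1), E = (1, -3).
1. T lies on line SG with ST:TG = 2:3 ⇒ T = (2/5, 0)
2. U is where the line through A parallel to GT meets line TE ⇒ U = (1/5, 1)
U = T + t·(E−T) with t = -1/3, so TU:UE = t:(1−t) = -1/3:4/3

TU:UE = -1/4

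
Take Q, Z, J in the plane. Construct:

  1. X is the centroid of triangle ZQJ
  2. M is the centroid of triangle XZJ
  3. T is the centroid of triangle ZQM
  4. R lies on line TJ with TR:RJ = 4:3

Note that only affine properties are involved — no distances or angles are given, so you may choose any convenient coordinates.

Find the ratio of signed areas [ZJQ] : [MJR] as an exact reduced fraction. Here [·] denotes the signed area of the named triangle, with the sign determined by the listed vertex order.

[ZJQ]:[MJR] = 21

Assign Q = (0, 0), Z = (1, 0), J = (0, 1) — the answer is frame-independent, so this choice is without loss of generality.
1. X is the centroid of triangle ZQJ ⇒ X = (1/3, 1/3)
2. M is the centroid of triangle XZJ ⇒ M = (4/9, 4/9)
3. T is the centroid of triangle ZQM ⇒ T = (13/27, 4/27)
4. R lies on line TJ with TR:RJ = 4:3 ⇒ R = (13/63, 40/63)
2·[ZJQ] = 1, 2·[MJR] = 1/21
[ZJQ]:[MJR] = 1:1/21 = 21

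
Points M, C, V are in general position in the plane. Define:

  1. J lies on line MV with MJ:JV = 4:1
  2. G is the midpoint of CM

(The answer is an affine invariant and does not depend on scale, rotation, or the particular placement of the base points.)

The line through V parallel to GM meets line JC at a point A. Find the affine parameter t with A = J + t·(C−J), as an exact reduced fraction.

t = -1/4

Choose coordinates M = (0, 0), C = (1, 0), V = (0, 1).
1. J lies on line MV with MJ:JV = 4:1 ⇒ J = (0, 4/5)
2. G is the midpoint of CM ⇒ G = (1/2, 0)
through V parallel to GM: direction (-1/2, 0); meets JC at A = (-1/4, 1)
A = J + t·(C−J) with t = -1/4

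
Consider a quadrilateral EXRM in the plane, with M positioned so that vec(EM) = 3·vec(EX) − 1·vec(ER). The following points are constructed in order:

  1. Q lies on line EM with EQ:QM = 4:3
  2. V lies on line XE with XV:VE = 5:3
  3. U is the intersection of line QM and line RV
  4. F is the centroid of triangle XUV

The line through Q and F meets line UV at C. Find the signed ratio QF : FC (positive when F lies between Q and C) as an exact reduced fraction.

Choose coordinates E = (0, 0), X = (1, 0), R = (0, 1), M = (3, -1).
1. Q lies on line EM with EQ:QM = 4:3 ⇒ Q = (12/7, -4/7)
2. V lies on line XE with XV:VE = 5:3 ⇒ V = (3/8, 0)
3. U is the intersection of line QM and line RV ⇒ U = (3/7, -1/7)
4. F is the centroid of triangle XUV ⇒ F = (101/168, -1/21)
line QF meets UV at C = (39/112, 1/14)
F = Q + t·(C−Q) with t = 22/27, so QF:FC = 22/27:5/27

QF:FC = 22/5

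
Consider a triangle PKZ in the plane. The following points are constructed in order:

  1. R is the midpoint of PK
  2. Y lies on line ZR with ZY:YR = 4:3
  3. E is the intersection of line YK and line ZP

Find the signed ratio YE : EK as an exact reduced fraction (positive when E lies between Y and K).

YE:EK = -2/7

Work in coordinates with P = (0, 0), K = (1, 0), Z = (0, 1).
1. R is the midpoint of PK ⇒ R = (1/2, 0)
2. Y lies on line ZR with ZY:YR = 4:3 ⇒ Y = (2/7, 3/7)
3. E is the intersection of line YK and line ZP ⇒ E = (0, 3/5)
E = Y + t·(K−Y) with t = -2/5, so YE:EK = t:(1−t) = -2/5:7/5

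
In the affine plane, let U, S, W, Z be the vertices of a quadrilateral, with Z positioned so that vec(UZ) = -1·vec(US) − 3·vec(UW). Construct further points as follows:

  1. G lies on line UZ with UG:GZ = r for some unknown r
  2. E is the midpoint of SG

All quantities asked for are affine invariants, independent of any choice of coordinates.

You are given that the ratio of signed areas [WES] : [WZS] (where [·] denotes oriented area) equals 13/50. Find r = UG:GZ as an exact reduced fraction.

Choose coordinates U = (0, 0), S = (1, 0), W = (0, 1), Z = (-1, -3).
1. With UG:GZ = r, write λ = r/(r+1) so G = U + λ·(Z−U); G is affine-linear in λ
2. E is the midpoint of SG ⇒ E is an affine combination of earlier points and hence also affine-linear in λ
Every point depending on G is an affine combination of G and λ-independent points, so each such coordinate is linear in λ; the λ² term in each signed area is a multiple of (Z−U)×(Z−U) = 0, so 2·[WES] and 2·[WZS] are each linear in λ. Evaluating at λ=0 and λ=1:
  2·[WES] = 2·λ + 1/2,   2·[WZS] = 5
So [WES]:[WZS] = (2·λ + 1/2) / (5). Setting this equal to 13/50:
  2·λ + 1/2 = 13/50·(5)  ⇒  λ = 2/5
Then r = λ/(1−λ) = (2/5)/(3/5) = 2/3. Check: with r = 2/3, G = (-2/5, -6/5) and [WES]:[WZS] = 13/50 as required.

r = 2/3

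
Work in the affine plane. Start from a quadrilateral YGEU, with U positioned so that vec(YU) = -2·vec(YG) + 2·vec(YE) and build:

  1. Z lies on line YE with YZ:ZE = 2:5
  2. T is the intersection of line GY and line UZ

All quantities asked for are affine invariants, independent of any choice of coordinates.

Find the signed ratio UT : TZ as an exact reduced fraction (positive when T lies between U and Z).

UT:TZ = -7

Assign Y = (0, 0), G = (1, 0), E = (0, 1), U = (-2, 2) — the answer is frame-independent, so this choice is without loss of generality.
1. Z lies on line YE with YZ:ZE = 2:5 ⇒ Z = (0, 2/7)
2. T is the intersection of line GY and line UZ ⇒ T = (1/3, 0)
T = U + t·(Z−U) with t = 7/6, so UT:TZ = t:(1−t) = 7/6:-1/6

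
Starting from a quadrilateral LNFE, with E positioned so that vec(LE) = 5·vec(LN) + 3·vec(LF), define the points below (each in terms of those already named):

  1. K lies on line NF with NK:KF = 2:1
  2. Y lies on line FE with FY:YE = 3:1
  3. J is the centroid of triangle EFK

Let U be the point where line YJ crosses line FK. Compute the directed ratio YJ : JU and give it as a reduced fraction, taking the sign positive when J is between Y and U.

YJ:JU = 5/4

Work in coordinates with L = (0, 0), N = (1, 0), F = (0, 1), E = (5, 3).
1. K lies on line NF with NK:KF = 2:1 ⇒ K = (1/3, 2/3)
2. Y lies on line FE with FY:YE = 3:1 ⇒ Y = (15/4, 5/2)
3. J is the centroid of triangle EFK ⇒ J = (16/9, 14/9)
line YJ meets FK at U = (1/5, 4/5)
J = Y + t·(U−Y) with t = 5/9, so YJ:JU = 5/9:4/9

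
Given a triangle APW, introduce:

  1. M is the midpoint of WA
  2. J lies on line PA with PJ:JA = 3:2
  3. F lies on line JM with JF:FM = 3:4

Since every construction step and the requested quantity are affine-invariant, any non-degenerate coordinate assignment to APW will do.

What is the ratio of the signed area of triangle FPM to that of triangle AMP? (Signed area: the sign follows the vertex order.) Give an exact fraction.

Assign A = (0, 0), P = (1, 0), W = (0, 1) — the answer is frame-independent, so this choice is without loss of generality.
1. M is the midpoint of WA ⇒ M = (0, 1/2)
2. J lies on line PA with PJ:JA = 3:2 ⇒ J = (2/5, 0)
3. F lies on line JM with JF:FM = 3:4 ⇒ F = (8/35, 3/14)
2·[FPM] = 6/35, 2·[AMP] = -1/2
[FPM]:[AMP] = 6/35:-1/2 = -12/35

[FPM]:[AMP] = -12/35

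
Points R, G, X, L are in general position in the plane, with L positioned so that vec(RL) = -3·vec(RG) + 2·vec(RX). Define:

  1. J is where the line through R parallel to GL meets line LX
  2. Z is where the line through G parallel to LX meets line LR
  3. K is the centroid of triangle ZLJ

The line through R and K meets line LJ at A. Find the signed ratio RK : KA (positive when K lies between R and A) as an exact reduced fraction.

Work in coordinates with R = (0, 0), G = (1, 0), X = (0, 1), L = (-3, 2).
1. J is where the line through R parallel to GL meets line LX ⇒ J = (-6, 3)
2. Z is where the line through G parallel to LX meets line LR ⇒ Z = (-1, 2/3)
3. K is the centroid of triangle ZLJ ⇒ K = (-10/3, 17/9)
line RK meets LJ at A = (-30/7, 17/7)
K = R + t·(A−R) with t = 7/9, so RK:KA = 7/9:2/9

RK:KA = 7/2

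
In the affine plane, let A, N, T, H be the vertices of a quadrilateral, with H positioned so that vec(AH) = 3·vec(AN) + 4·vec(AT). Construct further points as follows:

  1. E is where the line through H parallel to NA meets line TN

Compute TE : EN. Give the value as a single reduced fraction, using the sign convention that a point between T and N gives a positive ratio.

Set A = (0, 0), N = (1, 0), T = (0, 1), H = (3, 4); any affine frame gives the same invariant.
1. E is where the line through H parallel to NA meets line TN ⇒ E = (-3, 4)
E = T + t·(N−T) with t = -3, so TE:EN = t:(1−t) = -3:4

TE:EN = -3/4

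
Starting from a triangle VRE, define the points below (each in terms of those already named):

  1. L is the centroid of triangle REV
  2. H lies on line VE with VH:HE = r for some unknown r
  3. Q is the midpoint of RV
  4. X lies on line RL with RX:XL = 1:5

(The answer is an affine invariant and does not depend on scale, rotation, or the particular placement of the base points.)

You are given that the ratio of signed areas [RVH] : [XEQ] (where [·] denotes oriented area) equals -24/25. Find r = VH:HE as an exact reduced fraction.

r = 2/3

Set V = (0, 0), R = (1, 0), E = (0, 1); any affine frame gives the same invariant.
1. L is the centroid of triangle REV ⇒ L = (1/3, 1/3)
2. With VH:HE = r, write λ = r/(r+1) so H = V + λ·(E−V); H is affine-linear in λ
3. Q is the midpoint of RV ⇒ Q = (1/2, 0)
4. X lies on line RL with RX:XL = 1:5 ⇒ X = (8/9, 1/18)
Every point depending on H is an affine combination of H and λ-independent points, so each such coordinate is linear in λ; the λ² term in each signed area is a multiple of (E−V)×(E−V) = 0, so 2·[RVH] and 2·[XEQ] are each linear in λ. Evaluating at λ=0 and λ=1:
  2·[RVH] = −λ,   2·[XEQ] = 5/12
So [RVH]:[XEQ] = (−λ) / (5/12). Setting this equal to -24/25:
  −λ = -24/25·(5/12)  ⇒  λ = 2/5
Then r = λ/(1−λ) = (2/5)/(3/5) = 2/3. Check: with r = 2/3, H = (0, 2/5) and [RVH]:[XEQ] = -24/25 as required.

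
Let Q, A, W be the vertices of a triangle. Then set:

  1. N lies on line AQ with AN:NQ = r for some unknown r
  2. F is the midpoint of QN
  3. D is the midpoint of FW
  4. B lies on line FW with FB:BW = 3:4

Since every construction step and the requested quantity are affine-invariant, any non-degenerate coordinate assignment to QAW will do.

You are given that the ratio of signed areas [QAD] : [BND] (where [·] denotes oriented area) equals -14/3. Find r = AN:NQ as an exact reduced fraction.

Choose coordinates Q = (0, 0), A = (1, 0), W = (0, 1).
1. With AN:NQ = r, write λ = r/(r+1) so N = A + λ·(Q−A); N is affine-linear in λ
2. F is the midpoint of QN ⇒ F is an affine combination of earlier points and hence also affine-linear in λ
3. D is the midpoint of FW ⇒ D is an affine combination of earlier points and hence also affine-linear in λ
4. B lies on line FW with FB:BW = 3:4 ⇒ B is an affine combination of earlier points and hence also affine-linear in λ
Every point depending on N is an affine combination of N and λ-independent points, so each such coordinate is linear in λ; the λ² term in each signed area is a multiple of (Q−A)×(Q−A) = 0, so 2·[QAD] and 2·[BND] are each linear in λ. Evaluating at λ=0 and λ=1:
  2·[QAD] = 1/2,   2·[BND] = -1/28·λ + 1/28
So [QAD]:[BND] = (1/2) / (-1/28·λ + 1/28). Setting this equal to -14/3:
  1/2 = -14/3·(-1/28·λ + 1/28)  ⇒  λ = 4
Then r = λ/(1−λ) = (4)/(-3) = -4/3. Check: with r = -4/3, N = (-3, 0) and [QAD]:[BND] = -14/3 as required.

r = -4/3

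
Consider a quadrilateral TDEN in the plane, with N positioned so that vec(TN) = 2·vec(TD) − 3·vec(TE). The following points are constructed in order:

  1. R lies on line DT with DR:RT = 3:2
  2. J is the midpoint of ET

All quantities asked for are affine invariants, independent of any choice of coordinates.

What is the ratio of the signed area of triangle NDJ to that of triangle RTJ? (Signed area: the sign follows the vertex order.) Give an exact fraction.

[NDJ]:[RTJ] = -25/2

Assign T = (0, 0), D = (1, 0), E = (0, 1), N = (2, -3) — the answer is frame-independent, so this choice is without loss of generality.
1. R lies on line DT with DR:RT = 3:2 ⇒ R = (2/5, 0)
2. J is the midpoint of ET ⇒ J = (0, 1/2)
2·[NDJ] = 5/2, 2·[RTJ] = -1/5
[NDJ]:[RTJ] = 5/2:-1/5 = -25/2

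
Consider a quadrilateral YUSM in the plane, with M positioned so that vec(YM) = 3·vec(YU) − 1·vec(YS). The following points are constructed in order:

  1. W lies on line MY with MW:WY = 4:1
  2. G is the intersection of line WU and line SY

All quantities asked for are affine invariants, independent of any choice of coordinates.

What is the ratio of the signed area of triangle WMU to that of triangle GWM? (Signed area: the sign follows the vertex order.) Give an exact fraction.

Choose coordinates Y = (0, 0), U = (1, 0), S = (0, 1), M = (3, -1).
1. W lies on line MY with MW:WY = 4:1 ⇒ W = (3/5, -1/5)
2. G is the intersection of line WU and line SY ⇒ G = (0, -1/2)
2·[WMU] = 4/5, 2·[GWM] = -6/5
[WMU]:[GWM] = 4/5:-6/5 = -2/3

[WMU]:[GWM] = -2/3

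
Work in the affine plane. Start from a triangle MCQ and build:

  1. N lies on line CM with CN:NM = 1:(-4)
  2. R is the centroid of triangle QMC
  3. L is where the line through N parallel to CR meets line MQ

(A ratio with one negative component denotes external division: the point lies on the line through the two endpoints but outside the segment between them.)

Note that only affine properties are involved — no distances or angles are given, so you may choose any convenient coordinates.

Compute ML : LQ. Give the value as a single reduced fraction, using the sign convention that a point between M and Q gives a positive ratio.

ML:LQ = 2

Assign M = (0, 0), C = (1, 0), Q = (0, 1) — the answer is frame-independent, so this choice is without loss of generality.
1. N lies on line CM with CN:NM = 1:(-4) ⇒ N = (4/3, 0)
2. R is the centroid of triangle QMC ⇒ R = (1/3, 1/3)
3. L is where the line through N parallel to CR meets line MQ ⇒ L = (0, 2/3)
L = M + t·(Q−M) with t = 2/3, so ML:LQ = t:(1−t) = 2/3:1/3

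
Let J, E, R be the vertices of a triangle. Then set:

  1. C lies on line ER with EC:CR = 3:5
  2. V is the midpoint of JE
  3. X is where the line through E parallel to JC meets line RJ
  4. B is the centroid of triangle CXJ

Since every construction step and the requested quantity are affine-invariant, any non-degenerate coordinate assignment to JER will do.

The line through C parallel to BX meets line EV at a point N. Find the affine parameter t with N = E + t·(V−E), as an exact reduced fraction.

Choose coordinates J = (0, 0), E = (1, 0), R = (0, 1).
1. C lies on line ER with EC:CR = 3:5 ⇒ C = (5/8, 3/8)
2. V is the midpoint of JE ⇒ V = (1/2, 0)
3. X is where the line through E parallel to JC meets line RJ ⇒ X = (0, -3/5)
4. B is the centroid of triangle CXJ ⇒ B = (5/24, -3/40)
through C parallel to BX: direction (-5/24, -21/40); meets EV at N = (10/21, 0)
N = E + t·(V−E) with t = 22/21

t = 22/21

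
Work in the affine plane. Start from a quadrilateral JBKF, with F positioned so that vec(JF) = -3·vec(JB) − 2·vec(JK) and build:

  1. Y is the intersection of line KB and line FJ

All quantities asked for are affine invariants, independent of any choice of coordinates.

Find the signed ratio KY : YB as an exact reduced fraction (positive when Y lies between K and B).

KY:YB = 3/2

Set J = (0, 0), B = (1, 0), K = (0, 1), F = (-3, -2); any affine frame gives the same invariant.
1. Y is the intersection of line KB and line FJ ⇒ Y = (3/5, 2/5)
Y = K + t·(B−K) with t = 3/5, so KY:YB = t:(1−t) = 3/5:2/5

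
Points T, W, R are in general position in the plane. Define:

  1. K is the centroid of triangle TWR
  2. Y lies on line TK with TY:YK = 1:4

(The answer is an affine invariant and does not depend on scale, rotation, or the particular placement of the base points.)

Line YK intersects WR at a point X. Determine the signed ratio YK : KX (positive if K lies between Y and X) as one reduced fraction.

YK:KX = 8/5

Choose coordinates T = (0, 0), W = (1, 0), R = (0, 1).
1. K is the centroid of triangle TWR ⇒ K = (1/3, 1/3)
2. Y lies on line TK with TY:YK = 1:4 ⇒ Y = (1/15, 1/15)
line YK meets WR at X = (1/2, 1/2)
K = Y + t·(X−Y) with t = 8/13, so YK:KX = 8/13:5/13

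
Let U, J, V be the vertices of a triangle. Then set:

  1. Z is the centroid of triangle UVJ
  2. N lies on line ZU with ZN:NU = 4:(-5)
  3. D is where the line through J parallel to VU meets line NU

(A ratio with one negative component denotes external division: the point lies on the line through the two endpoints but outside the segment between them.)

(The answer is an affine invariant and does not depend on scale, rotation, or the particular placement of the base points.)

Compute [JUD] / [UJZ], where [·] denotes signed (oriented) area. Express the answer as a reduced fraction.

[JUD]:[UJZ] = -3

Assign U = (0, 0), J = (1, 0), V = (0, 1) — the answer is frame-independent, so this choice is without loss of generality.
1. Z is the centroid of triangle UVJ ⇒ Z = (1/3, 1/3)
2. N lies on line ZU with ZN:NU = 4:(-5) ⇒ N = (5/3, 5/3)
3. D is where the line through J parallel to VU meets line NU ⇒ D = (1, 1)
2·[JUD] = -1, 2·[UJZ] = 1/3
[JUD]:[UJZ] = -1:1/3 = -3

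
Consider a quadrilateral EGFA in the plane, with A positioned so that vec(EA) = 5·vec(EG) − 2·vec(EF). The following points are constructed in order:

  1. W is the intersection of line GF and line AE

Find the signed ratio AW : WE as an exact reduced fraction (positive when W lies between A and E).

Set E = (0, 0), G = (1, 0), F = (0, 1), A = (5, -2); any affine frame gives the same invariant.
1. W is the intersection of line GF and line AE ⇒ W = (5/3, -2/3)
W = A + t·(E−A) with t = 2/3, so AW:WE = t:(1−t) = 2/3:1/3

AW:WE = 2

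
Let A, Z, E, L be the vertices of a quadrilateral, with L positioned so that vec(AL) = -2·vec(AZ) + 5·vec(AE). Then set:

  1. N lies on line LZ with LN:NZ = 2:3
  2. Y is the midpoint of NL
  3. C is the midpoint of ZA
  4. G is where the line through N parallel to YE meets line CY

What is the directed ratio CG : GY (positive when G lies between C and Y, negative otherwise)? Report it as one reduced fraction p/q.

Set A = (0, 0), Z = (1, 0), E = (0, 1), L = (-2, 5); any affine frame gives the same invariant.
1. N lies on line LZ with LN:NZ = 2:3 ⇒ N = (-4/5, 3)
2. Y is the midpoint of NL ⇒ Y = (-7/5, 4)
3. C is the midpoint of ZA ⇒ C = (1/2, 0)
4. G is where the line through N parallel to YE meets line CY ⇒ G = (31/5, -12)
G = C + t·(Y−C) with t = -3, so CG:GY = t:(1−t) = -3:4

CG:GY = -3/4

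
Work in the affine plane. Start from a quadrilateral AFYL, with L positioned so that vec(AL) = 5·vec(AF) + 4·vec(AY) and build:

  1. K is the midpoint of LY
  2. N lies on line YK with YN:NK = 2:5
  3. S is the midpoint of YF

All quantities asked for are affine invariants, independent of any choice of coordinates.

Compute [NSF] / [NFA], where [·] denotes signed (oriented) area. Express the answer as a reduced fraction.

Choose coordinates A = (0, 0), F = (1, 0), Y = (0, 1), L = (5, 4).
1. K is the midpoint of LY ⇒ K = (5/2, 5/2)
2. N lies on line YK with YN:NK = 2:5 ⇒ N = (5/7, 10/7)
3. S is the midpoint of YF ⇒ S = (1/2, 1/2)
2·[NSF] = 4/7, 2·[NFA] = -10/7
[NSF]:[NFA] = 4/7:-10/7 = -2/5

[NSF]:[NFA] = -2/5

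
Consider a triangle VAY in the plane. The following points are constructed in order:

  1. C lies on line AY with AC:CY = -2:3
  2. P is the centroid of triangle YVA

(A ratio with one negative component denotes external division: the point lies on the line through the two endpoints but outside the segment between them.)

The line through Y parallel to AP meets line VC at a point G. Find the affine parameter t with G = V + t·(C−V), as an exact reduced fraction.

t = -2

Choose coordinates V = (0, 0), A = (1, 0), Y = (0, 1).
1. C lies on line AY with AC:CY = -2:3 ⇒ C = (3, -2)
2. P is the centroid of triangle YVA ⇒ P = (1/3, 1/3)
through Y parallel to AP: direction (-2/3, 1/3); meets VC at G = (-6, 4)
G = V + t·(C−V) with t = -2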